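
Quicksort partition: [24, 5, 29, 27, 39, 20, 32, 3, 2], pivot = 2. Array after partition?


Elements <= 2 go left of pivot.
Result: [2, 5, 29, 27, 39, 20, 32, 3, 24], pivot at index 0


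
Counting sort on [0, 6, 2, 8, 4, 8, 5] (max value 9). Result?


Count array: [1, 0, 1, 0, 1, 1, 1, 0, 2, 0]
Reconstruct: [0, 2, 4, 5, 6, 8, 8]


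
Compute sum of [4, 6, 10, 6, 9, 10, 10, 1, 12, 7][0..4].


Prefix sums: [0, 4, 10, 20, 26, 35, 45, 55, 56, 68, 75]
Sum[0..4] = prefix[5] - prefix[0] = 35 - 0 = 35


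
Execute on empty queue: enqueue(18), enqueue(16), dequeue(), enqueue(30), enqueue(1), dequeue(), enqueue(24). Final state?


enqueue(18) -> [18]
enqueue(16) -> [18, 16]
dequeue() returns 18 -> [16]
enqueue(30) -> [16, 30]
enqueue(1) -> [16, 30, 1]
dequeue() returns 16 -> [30, 1]
enqueue(24) -> [30, 1, 24]
Final queue (front to back): [30, 1, 24]


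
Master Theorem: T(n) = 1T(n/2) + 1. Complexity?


a=1, b=2, c=0. log_2(1)=0 = c=0. Case 2: O(n^c log n) = O(log n)
Complexity: O(log n)


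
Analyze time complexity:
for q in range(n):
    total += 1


Per nesting level: O(n) = O(n)
Complexity: O(n)


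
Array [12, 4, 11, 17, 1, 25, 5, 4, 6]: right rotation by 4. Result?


Right rotate by 4: [25, 5, 4, 6, 12, 4, 11, 17, 1]


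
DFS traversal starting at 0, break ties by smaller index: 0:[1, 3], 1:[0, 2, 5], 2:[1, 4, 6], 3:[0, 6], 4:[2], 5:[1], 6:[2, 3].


DFS stack-based: start with [0]
Visit order: [0, 1, 2, 4, 6, 3, 5]


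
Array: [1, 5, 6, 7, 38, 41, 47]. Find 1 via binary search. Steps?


Search for 1:
[0,6] mid=3 arr[3]=7
[0,2] mid=1 arr[1]=5
[0,0] mid=0 arr[0]=1
Total: 3 comparisons


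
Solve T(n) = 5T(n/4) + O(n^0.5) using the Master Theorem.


a=5, b=4, c=0.5. log_4(5)=1.161 > c=0.5. Case 1: O(n^log_b(a)) = O(n^1.161)
Complexity: O(n^1.161)


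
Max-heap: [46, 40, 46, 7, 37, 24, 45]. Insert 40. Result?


Append 40: [46, 40, 46, 7, 37, 24, 45, 40]
Bubble up: swap idx 7(40) with idx 3(7)
Result: [46, 40, 46, 40, 37, 24, 45, 7]


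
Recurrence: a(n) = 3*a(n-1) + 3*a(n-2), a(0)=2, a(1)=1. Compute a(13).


Build bottom-up:
...a(11)=1310985, a(12)=4970322, a(13)=3*4970322+3*1310985=18843921


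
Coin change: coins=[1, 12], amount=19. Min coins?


dp[0]=0; dp[i]=1+min(dp[i-c] for c in coins)
...dp[14]=3, dp[15]=4, dp[16]=5, dp[17]=6, dp[18]=7, dp[19]=8
Minimum coins for 19 = 8


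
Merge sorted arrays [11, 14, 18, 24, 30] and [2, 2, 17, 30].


Compare heads, take smaller each step.
Merged: [2, 2, 11, 14, 17, 18, 24, 30, 30]


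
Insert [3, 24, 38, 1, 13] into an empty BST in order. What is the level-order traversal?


Root = 3; build tree by BST insertion.
Level-Order traversal: [3, 1, 24, 13, 38]


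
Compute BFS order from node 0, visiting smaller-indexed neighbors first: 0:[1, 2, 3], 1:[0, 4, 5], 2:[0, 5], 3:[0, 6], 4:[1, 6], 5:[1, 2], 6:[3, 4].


BFS queue: start with [0]
Visit order: [0, 1, 2, 3, 4, 5, 6]


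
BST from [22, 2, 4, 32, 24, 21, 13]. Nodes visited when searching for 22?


BST root = 22
Search for 22: compare at each node
Path: [22]


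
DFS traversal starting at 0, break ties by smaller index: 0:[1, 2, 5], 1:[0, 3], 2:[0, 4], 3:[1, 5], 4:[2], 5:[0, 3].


DFS stack-based: start with [0]
Visit order: [0, 1, 3, 5, 2, 4]


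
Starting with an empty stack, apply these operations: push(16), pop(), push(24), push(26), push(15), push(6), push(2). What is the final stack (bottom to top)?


push(16) -> [16]
pop() returns 16 -> []
push(24) -> [24]
push(26) -> [24, 26]
push(15) -> [24, 26, 15]
push(6) -> [24, 26, 15, 6]
push(2) -> [24, 26, 15, 6, 2]
Final stack (bottom to top): [24, 26, 15, 6, 2]


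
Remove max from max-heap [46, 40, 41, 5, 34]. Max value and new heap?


Max = 46
Replace root with last, heapify down
Resulting heap: [41, 40, 34, 5]


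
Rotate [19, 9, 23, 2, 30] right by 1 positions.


Right rotate by 1: [30, 19, 9, 23, 2]


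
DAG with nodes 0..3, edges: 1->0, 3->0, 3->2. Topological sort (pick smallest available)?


Kahn's algorithm, process smallest node first
Order: [1, 3, 0, 2]


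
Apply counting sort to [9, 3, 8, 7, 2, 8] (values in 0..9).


Count array: [0, 0, 1, 1, 0, 0, 0, 1, 2, 1]
Reconstruct: [2, 3, 7, 8, 8, 9]


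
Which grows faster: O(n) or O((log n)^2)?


polylogarithmic grows slower than linear
O((log n)^2) is asymptotically smaller; O(n) grows faster


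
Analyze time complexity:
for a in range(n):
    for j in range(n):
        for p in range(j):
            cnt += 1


Per nesting level: O(n) * O(n) * O(n) [triangular over j] = O(n^3)
Complexity: O(n^3)


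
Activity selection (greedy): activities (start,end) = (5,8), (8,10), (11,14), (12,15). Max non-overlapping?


Greedy: pick earliest-ending, then skip overlaps.
Selected (3 activities): [(5, 8), (8, 10), (11, 14)]


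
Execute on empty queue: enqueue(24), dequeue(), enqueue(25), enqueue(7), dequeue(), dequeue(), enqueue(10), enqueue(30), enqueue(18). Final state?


enqueue(24) -> [24]
dequeue() returns 24 -> []
enqueue(25) -> [25]
enqueue(7) -> [25, 7]
dequeue() returns 25 -> [7]
dequeue() returns 7 -> []
enqueue(10) -> [10]
enqueue(30) -> [10, 30]
enqueue(18) -> [10, 30, 18]
Final queue (front to back): [10, 30, 18]


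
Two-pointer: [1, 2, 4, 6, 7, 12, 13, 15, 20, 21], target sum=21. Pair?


Two pointers: lo=0, hi=9
Found pair: (1, 20) summing to 21


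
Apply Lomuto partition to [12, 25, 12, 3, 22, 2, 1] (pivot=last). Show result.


Elements <= 1 go left of pivot.
Result: [1, 25, 12, 3, 22, 2, 12], pivot at index 0


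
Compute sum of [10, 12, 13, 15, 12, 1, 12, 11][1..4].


Prefix sums: [0, 10, 22, 35, 50, 62, 63, 75, 86]
Sum[1..4] = prefix[5] - prefix[1] = 62 - 10 = 52


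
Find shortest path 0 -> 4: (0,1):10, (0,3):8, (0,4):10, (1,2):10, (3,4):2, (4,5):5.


Dijkstra from 0:
Distances: {0: 0, 1: 10, 2: 20, 3: 8, 4: 10, 5: 15}
Shortest distance to 4 = 10, path = [0, 4]


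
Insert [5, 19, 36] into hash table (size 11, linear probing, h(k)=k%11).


Insertions: 5->slot 5; 19->slot 8; 36->slot 3
Table: [None, None, None, 36, None, 5, None, None, 19, None, None]


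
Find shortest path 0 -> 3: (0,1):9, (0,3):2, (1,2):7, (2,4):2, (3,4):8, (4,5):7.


Dijkstra from 0:
Distances: {0: 0, 1: 9, 2: 12, 3: 2, 4: 10, 5: 17}
Shortest distance to 3 = 2, path = [0, 3]


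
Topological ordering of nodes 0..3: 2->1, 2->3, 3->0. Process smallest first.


Kahn's algorithm, process smallest node first
Order: [2, 1, 3, 0]


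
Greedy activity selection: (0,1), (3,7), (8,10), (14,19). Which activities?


Greedy: pick earliest-ending, then skip overlaps.
Selected (4 activities): [(0, 1), (3, 7), (8, 10), (14, 19)]


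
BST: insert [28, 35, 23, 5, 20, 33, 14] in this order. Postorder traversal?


Root = 28; build tree by BST insertion.
Postorder traversal: [14, 20, 5, 23, 33, 35, 28]


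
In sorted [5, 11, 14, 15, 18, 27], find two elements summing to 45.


Two pointers: lo=0, hi=5
Found pair: (18, 27) summing to 45


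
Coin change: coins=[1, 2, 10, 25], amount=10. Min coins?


dp[0]=0; dp[i]=1+min(dp[i-c] for c in coins)
...dp[5]=3, dp[6]=3, dp[7]=4, dp[8]=4, dp[9]=5, dp[10]=1
Minimum coins for 10 = 1


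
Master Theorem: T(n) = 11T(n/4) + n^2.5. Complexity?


a=11, b=4, c=2.5. log_4(11)=1.730 < c=2.5. Case 3: O(n^c) = O(n^2.500)
Complexity: O(n^2.500)


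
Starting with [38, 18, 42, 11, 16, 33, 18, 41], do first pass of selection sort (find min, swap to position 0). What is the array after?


After one pass: [11, 18, 42, 38, 16, 33, 18, 41]


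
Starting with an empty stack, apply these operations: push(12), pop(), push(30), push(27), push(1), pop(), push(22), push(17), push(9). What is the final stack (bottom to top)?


push(12) -> [12]
pop() returns 12 -> []
push(30) -> [30]
push(27) -> [30, 27]
push(1) -> [30, 27, 1]
pop() returns 1 -> [30, 27]
push(22) -> [30, 27, 22]
push(17) -> [30, 27, 22, 17]
push(9) -> [30, 27, 22, 17, 9]
Final stack (bottom to top): [30, 27, 22, 17, 9]


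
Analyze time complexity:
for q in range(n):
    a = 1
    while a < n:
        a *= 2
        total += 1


Per nesting level: O(n) * O(log n) = O(n log n)
Complexity: O(n log n)


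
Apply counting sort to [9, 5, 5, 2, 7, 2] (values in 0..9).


Count array: [0, 0, 2, 0, 0, 2, 0, 1, 0, 1]
Reconstruct: [2, 2, 5, 5, 7, 9]


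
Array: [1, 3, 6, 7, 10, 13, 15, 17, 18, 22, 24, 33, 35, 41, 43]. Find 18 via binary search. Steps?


Search for 18:
[0,14] mid=7 arr[7]=17
[8,14] mid=11 arr[11]=33
[8,10] mid=9 arr[9]=22
[8,8] mid=8 arr[8]=18
Total: 4 comparisons


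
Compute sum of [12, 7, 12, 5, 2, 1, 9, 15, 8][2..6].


Prefix sums: [0, 12, 19, 31, 36, 38, 39, 48, 63, 71]
Sum[2..6] = prefix[7] - prefix[2] = 48 - 19 = 29


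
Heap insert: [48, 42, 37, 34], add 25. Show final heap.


Append 25: [48, 42, 37, 34, 25]
Bubble up: no swaps needed
Result: [48, 42, 37, 34, 25]


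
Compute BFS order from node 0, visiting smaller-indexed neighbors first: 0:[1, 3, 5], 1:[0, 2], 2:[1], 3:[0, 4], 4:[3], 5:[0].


BFS queue: start with [0]
Visit order: [0, 1, 3, 5, 2, 4]


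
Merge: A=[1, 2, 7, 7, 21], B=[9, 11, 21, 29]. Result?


Compare heads, take smaller each step.
Merged: [1, 2, 7, 7, 9, 11, 21, 21, 29]


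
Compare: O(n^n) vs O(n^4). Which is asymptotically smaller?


quartic grows slower than n^n
O(n^4) is asymptotically smaller; O(n^n) grows faster


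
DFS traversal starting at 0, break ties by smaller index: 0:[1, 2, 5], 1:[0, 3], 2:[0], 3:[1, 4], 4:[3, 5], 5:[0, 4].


DFS stack-based: start with [0]
Visit order: [0, 1, 3, 4, 5, 2]


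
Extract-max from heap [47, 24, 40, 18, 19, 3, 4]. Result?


Max = 47
Replace root with last, heapify down
Resulting heap: [40, 24, 4, 18, 19, 3]


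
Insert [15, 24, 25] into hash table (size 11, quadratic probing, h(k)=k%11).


Insertions: 15->slot 4; 24->slot 2; 25->slot 3
Table: [None, None, 24, 25, 15, None, None, None, None, None, None]


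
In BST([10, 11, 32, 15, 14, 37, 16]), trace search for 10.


BST root = 10
Search for 10: compare at each node
Path: [10]


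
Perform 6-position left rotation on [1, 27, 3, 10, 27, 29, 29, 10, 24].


Left rotate by 6: [29, 10, 24, 1, 27, 3, 10, 27, 29]


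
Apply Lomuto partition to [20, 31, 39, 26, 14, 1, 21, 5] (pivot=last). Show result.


Elements <= 5 go left of pivot.
Result: [1, 5, 39, 26, 14, 20, 21, 31], pivot at index 1


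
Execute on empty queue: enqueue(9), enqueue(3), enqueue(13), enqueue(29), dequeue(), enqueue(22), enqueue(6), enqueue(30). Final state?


enqueue(9) -> [9]
enqueue(3) -> [9, 3]
enqueue(13) -> [9, 3, 13]
enqueue(29) -> [9, 3, 13, 29]
dequeue() returns 9 -> [3, 13, 29]
enqueue(22) -> [3, 13, 29, 22]
enqueue(6) -> [3, 13, 29, 22, 6]
enqueue(30) -> [3, 13, 29, 22, 6, 30]
Final queue (front to back): [3, 13, 29, 22, 6, 30]


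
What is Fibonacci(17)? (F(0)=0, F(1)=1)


F(n)=F(n-1)+F(n-2)
...F(15)=610, F(16)=987, F(17)=1597


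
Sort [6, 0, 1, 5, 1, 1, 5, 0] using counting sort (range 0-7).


Count array: [2, 3, 0, 0, 0, 2, 1, 0]
Reconstruct: [0, 0, 1, 1, 1, 5, 5, 6]


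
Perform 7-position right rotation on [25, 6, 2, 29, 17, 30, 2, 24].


Right rotate by 7: [6, 2, 29, 17, 30, 2, 24, 25]


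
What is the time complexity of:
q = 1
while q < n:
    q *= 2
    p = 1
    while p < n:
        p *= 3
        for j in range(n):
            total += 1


Per nesting level: O(log n) * O(log n) * O(n) = O(n (log n)^2)
Complexity: O(n (log n)^2)


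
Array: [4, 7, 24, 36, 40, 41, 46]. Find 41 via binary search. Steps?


Search for 41:
[0,6] mid=3 arr[3]=36
[4,6] mid=5 arr[5]=41
Total: 2 comparisons


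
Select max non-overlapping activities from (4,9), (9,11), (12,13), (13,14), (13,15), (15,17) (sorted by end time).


Greedy: pick earliest-ending, then skip overlaps.
Selected (5 activities): [(4, 9), (9, 11), (12, 13), (13, 14), (15, 17)]


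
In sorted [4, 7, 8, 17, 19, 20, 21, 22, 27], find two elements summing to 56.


Two pointers: lo=0, hi=8
No pair sums to 56


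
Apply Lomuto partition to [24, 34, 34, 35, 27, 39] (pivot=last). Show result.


Elements <= 39 go left of pivot.
Result: [24, 34, 34, 35, 27, 39], pivot at index 5


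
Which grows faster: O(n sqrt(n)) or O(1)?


constant grows slower than n^1.5
O(1) is asymptotically smaller; O(n sqrt(n)) grows faster


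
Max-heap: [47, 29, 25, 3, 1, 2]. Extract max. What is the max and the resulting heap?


Max = 47
Replace root with last, heapify down
Resulting heap: [29, 3, 25, 2, 1]


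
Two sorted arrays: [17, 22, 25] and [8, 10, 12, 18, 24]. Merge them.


Compare heads, take smaller each step.
Merged: [8, 10, 12, 17, 18, 22, 24, 25]


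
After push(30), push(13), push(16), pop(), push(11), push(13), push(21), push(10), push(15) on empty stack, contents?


push(30) -> [30]
push(13) -> [30, 13]
push(16) -> [30, 13, 16]
pop() returns 16 -> [30, 13]
push(11) -> [30, 13, 11]
push(13) -> [30, 13, 11, 13]
push(21) -> [30, 13, 11, 13, 21]
push(10) -> [30, 13, 11, 13, 21, 10]
push(15) -> [30, 13, 11, 13, 21, 10, 15]
Final stack (bottom to top): [30, 13, 11, 13, 21, 10, 15]


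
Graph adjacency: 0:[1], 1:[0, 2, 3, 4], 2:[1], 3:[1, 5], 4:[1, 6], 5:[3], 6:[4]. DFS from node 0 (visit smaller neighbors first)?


DFS stack-based: start with [0]
Visit order: [0, 1, 2, 3, 5, 4, 6]


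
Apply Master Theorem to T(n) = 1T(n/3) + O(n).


a=1, b=3, c=1. log_3(1)=0 < c=1. Case 3: O(n^c) = O(n)
Complexity: O(n)


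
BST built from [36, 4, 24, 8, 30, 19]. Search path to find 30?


BST root = 36
Search for 30: compare at each node
Path: [36, 4, 24, 30]


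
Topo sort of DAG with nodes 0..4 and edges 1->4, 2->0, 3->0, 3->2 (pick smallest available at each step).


Kahn's algorithm, process smallest node first
Order: [1, 3, 2, 0, 4]


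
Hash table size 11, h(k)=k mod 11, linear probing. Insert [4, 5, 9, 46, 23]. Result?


Insertions: 4->slot 4; 5->slot 5; 9->slot 9; 46->slot 2; 23->slot 1
Table: [None, 23, 46, None, 4, 5, None, None, None, 9, None]


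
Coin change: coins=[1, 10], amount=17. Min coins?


dp[0]=0; dp[i]=1+min(dp[i-c] for c in coins)
...dp[12]=3, dp[13]=4, dp[14]=5, dp[15]=6, dp[16]=7, dp[17]=8
Minimum coins for 17 = 8


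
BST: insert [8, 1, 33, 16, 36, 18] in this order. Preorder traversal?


Root = 8; build tree by BST insertion.
Preorder traversal: [8, 1, 33, 16, 18, 36]


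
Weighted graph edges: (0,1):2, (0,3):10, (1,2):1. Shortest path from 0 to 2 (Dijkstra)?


Dijkstra from 0:
Distances: {0: 0, 1: 2, 2: 3, 3: 10}
Shortest distance to 2 = 3, path = [0, 1, 2]


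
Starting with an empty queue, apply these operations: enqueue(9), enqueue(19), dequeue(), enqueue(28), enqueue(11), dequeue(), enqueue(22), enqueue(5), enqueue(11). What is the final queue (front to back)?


enqueue(9) -> [9]
enqueue(19) -> [9, 19]
dequeue() returns 9 -> [19]
enqueue(28) -> [19, 28]
enqueue(11) -> [19, 28, 11]
dequeue() returns 19 -> [28, 11]
enqueue(22) -> [28, 11, 22]
enqueue(5) -> [28, 11, 22, 5]
enqueue(11) -> [28, 11, 22, 5, 11]
Final queue (front to back): [28, 11, 22, 5, 11]


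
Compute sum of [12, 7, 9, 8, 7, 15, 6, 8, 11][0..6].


Prefix sums: [0, 12, 19, 28, 36, 43, 58, 64, 72, 83]
Sum[0..6] = prefix[7] - prefix[0] = 64 - 0 = 64


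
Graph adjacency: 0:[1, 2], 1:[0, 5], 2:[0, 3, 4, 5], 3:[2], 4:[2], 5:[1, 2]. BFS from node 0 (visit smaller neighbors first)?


BFS queue: start with [0]
Visit order: [0, 1, 2, 5, 3, 4]


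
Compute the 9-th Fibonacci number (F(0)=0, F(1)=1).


F(n)=F(n-1)+F(n-2)
...F(7)=13, F(8)=21, F(9)=34


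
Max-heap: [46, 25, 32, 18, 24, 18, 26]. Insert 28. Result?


Append 28: [46, 25, 32, 18, 24, 18, 26, 28]
Bubble up: swap idx 7(28) with idx 3(18); swap idx 3(28) with idx 1(25)
Result: [46, 28, 32, 25, 24, 18, 26, 18]


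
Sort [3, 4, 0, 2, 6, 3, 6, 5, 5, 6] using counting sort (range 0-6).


Count array: [1, 0, 1, 2, 1, 2, 3]
Reconstruct: [0, 2, 3, 3, 4, 5, 5, 6, 6, 6]


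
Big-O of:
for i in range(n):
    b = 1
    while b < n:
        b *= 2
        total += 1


Per nesting level: O(n) * O(log n) = O(n log n)
Complexity: O(n log n)


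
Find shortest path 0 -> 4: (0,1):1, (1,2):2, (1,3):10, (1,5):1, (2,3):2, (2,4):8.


Dijkstra from 0:
Distances: {0: 0, 1: 1, 2: 3, 3: 5, 4: 11, 5: 2}
Shortest distance to 4 = 11, path = [0, 1, 2, 4]


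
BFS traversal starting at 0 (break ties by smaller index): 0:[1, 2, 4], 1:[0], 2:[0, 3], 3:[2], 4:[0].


BFS queue: start with [0]
Visit order: [0, 1, 2, 4, 3]


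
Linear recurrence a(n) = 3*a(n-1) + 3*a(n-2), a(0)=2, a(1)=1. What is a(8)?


Build bottom-up:
...a(6)=1674, a(7)=6345, a(8)=3*6345+3*1674=24057


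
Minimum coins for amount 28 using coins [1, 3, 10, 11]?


dp[0]=0; dp[i]=1+min(dp[i-c] for c in coins)
...dp[23]=3, dp[24]=3, dp[25]=3, dp[26]=4, dp[27]=4, dp[28]=4
Minimum coins for 28 = 4


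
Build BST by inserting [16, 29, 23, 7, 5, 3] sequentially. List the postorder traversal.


Root = 16; build tree by BST insertion.
Postorder traversal: [3, 5, 7, 23, 29, 16]


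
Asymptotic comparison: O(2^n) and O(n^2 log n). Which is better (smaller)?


n^2 log n grows slower than exponential
O(n^2 log n) is asymptotically smaller; O(2^n) grows faster


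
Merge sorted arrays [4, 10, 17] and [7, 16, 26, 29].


Compare heads, take smaller each step.
Merged: [4, 7, 10, 16, 17, 26, 29]


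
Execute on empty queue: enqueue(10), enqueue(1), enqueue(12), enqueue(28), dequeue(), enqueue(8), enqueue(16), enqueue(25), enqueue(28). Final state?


enqueue(10) -> [10]
enqueue(1) -> [10, 1]
enqueue(12) -> [10, 1, 12]
enqueue(28) -> [10, 1, 12, 28]
dequeue() returns 10 -> [1, 12, 28]
enqueue(8) -> [1, 12, 28, 8]
enqueue(16) -> [1, 12, 28, 8, 16]
enqueue(25) -> [1, 12, 28, 8, 16, 25]
enqueue(28) -> [1, 12, 28, 8, 16, 25, 28]
Final queue (front to back): [1, 12, 28, 8, 16, 25, 28]


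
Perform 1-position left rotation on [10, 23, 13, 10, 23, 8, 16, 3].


Left rotate by 1: [23, 13, 10, 23, 8, 16, 3, 10]


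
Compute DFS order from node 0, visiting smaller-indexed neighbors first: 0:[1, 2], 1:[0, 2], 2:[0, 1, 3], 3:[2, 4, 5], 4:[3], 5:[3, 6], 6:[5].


DFS stack-based: start with [0]
Visit order: [0, 1, 2, 3, 4, 5, 6]


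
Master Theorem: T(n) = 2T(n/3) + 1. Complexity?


a=2, b=3, c=0. log_3(2)=0.631 > c=0. Case 1: O(n^log_b(a)) = O(n^0.631)
Complexity: O(n^0.631)


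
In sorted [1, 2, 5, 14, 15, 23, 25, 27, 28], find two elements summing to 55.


Two pointers: lo=0, hi=8
Found pair: (27, 28) summing to 55


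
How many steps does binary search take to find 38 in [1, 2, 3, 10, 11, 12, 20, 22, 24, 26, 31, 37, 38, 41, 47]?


Search for 38:
[0,14] mid=7 arr[7]=22
[8,14] mid=11 arr[11]=37
[12,14] mid=13 arr[13]=41
[12,12] mid=12 arr[12]=38
Total: 4 comparisons


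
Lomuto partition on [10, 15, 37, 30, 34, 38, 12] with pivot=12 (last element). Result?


Elements <= 12 go left of pivot.
Result: [10, 12, 37, 30, 34, 38, 15], pivot at index 1


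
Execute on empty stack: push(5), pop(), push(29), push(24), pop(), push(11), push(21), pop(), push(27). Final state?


push(5) -> [5]
pop() returns 5 -> []
push(29) -> [29]
push(24) -> [29, 24]
pop() returns 24 -> [29]
push(11) -> [29, 11]
push(21) -> [29, 11, 21]
pop() returns 21 -> [29, 11]
push(27) -> [29, 11, 27]
Final stack (bottom to top): [29, 11, 27]


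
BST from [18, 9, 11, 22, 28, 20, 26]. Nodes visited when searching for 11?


BST root = 18
Search for 11: compare at each node
Path: [18, 9, 11]


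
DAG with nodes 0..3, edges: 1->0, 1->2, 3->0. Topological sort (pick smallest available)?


Kahn's algorithm, process smallest node first
Order: [1, 2, 3, 0]


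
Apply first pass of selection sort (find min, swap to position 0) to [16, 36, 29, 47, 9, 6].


After one pass: [6, 36, 29, 47, 9, 16]


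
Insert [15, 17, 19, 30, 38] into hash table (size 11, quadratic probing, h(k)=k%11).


Insertions: 15->slot 4; 17->slot 6; 19->slot 8; 30->slot 9; 38->slot 5
Table: [None, None, None, None, 15, 38, 17, None, 19, 30, None]


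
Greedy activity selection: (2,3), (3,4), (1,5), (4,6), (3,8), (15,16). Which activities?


Greedy: pick earliest-ending, then skip overlaps.
Selected (4 activities): [(2, 3), (3, 4), (4, 6), (15, 16)]


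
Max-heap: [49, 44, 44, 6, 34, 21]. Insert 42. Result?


Append 42: [49, 44, 44, 6, 34, 21, 42]
Bubble up: no swaps needed
Result: [49, 44, 44, 6, 34, 21, 42]


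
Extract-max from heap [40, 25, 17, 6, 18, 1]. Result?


Max = 40
Replace root with last, heapify down
Resulting heap: [25, 18, 17, 6, 1]


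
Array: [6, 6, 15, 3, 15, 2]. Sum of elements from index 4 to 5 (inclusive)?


Prefix sums: [0, 6, 12, 27, 30, 45, 47]
Sum[4..5] = prefix[6] - prefix[4] = 47 - 30 = 17


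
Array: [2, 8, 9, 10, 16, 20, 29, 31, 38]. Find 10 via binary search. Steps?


Search for 10:
[0,8] mid=4 arr[4]=16
[0,3] mid=1 arr[1]=8
[2,3] mid=2 arr[2]=9
[3,3] mid=3 arr[3]=10
Total: 4 comparisons


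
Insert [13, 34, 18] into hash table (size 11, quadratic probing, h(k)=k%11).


Insertions: 13->slot 2; 34->slot 1; 18->slot 7
Table: [None, 34, 13, None, None, None, None, 18, None, None, None]


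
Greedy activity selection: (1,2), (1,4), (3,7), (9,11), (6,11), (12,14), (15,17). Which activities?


Greedy: pick earliest-ending, then skip overlaps.
Selected (5 activities): [(1, 2), (3, 7), (9, 11), (12, 14), (15, 17)]


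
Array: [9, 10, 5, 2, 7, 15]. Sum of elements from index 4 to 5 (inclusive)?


Prefix sums: [0, 9, 19, 24, 26, 33, 48]
Sum[4..5] = prefix[6] - prefix[4] = 48 - 26 = 22


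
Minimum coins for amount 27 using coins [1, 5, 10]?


dp[0]=0; dp[i]=1+min(dp[i-c] for c in coins)
...dp[22]=4, dp[23]=5, dp[24]=6, dp[25]=3, dp[26]=4, dp[27]=5
Minimum coins for 27 = 5


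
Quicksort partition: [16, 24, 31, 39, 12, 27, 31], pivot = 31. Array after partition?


Elements <= 31 go left of pivot.
Result: [16, 24, 31, 12, 27, 31, 39], pivot at index 5


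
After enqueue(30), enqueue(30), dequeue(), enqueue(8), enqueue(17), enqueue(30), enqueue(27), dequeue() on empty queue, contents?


enqueue(30) -> [30]
enqueue(30) -> [30, 30]
dequeue() returns 30 -> [30]
enqueue(8) -> [30, 8]
enqueue(17) -> [30, 8, 17]
enqueue(30) -> [30, 8, 17, 30]
enqueue(27) -> [30, 8, 17, 30, 27]
dequeue() returns 30 -> [8, 17, 30, 27]
Final queue (front to back): [8, 17, 30, 27]


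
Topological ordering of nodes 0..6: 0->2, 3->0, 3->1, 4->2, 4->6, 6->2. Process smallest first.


Kahn's algorithm, process smallest node first
Order: [3, 0, 1, 4, 5, 6, 2]


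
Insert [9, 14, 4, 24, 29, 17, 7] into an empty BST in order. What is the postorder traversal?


Root = 9; build tree by BST insertion.
Postorder traversal: [7, 4, 17, 29, 24, 14, 9]


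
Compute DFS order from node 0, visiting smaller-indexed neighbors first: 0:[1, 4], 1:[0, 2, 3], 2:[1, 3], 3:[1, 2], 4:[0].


DFS stack-based: start with [0]
Visit order: [0, 1, 2, 3, 4]


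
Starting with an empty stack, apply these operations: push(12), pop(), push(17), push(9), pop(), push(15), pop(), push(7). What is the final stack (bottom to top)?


push(12) -> [12]
pop() returns 12 -> []
push(17) -> [17]
push(9) -> [17, 9]
pop() returns 9 -> [17]
push(15) -> [17, 15]
pop() returns 15 -> [17]
push(7) -> [17, 7]
Final stack (bottom to top): [17, 7]


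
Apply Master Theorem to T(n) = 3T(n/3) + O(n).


a=3, b=3, c=1. log_3(3)=1 = c=1. Case 2: O(n^c log n) = O(n log n)
Complexity: O(n log n)


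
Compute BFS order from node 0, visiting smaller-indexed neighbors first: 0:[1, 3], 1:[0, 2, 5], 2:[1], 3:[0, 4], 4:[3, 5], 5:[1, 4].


BFS queue: start with [0]
Visit order: [0, 1, 3, 2, 5, 4]


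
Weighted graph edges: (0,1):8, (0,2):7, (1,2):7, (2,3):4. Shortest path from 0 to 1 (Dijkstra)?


Dijkstra from 0:
Distances: {0: 0, 1: 8, 2: 7, 3: 11}
Shortest distance to 1 = 8, path = [0, 1]


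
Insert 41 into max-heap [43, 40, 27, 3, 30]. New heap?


Append 41: [43, 40, 27, 3, 30, 41]
Bubble up: swap idx 5(41) with idx 2(27)
Result: [43, 40, 41, 3, 30, 27]


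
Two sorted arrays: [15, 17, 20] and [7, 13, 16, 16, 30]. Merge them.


Compare heads, take smaller each step.
Merged: [7, 13, 15, 16, 16, 17, 20, 30]


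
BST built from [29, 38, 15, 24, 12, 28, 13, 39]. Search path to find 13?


BST root = 29
Search for 13: compare at each node
Path: [29, 15, 12, 13]


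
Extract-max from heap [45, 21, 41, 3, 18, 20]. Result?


Max = 45
Replace root with last, heapify down
Resulting heap: [41, 21, 20, 3, 18]


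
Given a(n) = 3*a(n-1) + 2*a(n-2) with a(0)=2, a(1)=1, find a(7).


Build bottom-up:
...a(5)=295, a(6)=1051, a(7)=3*1051+2*295=3743


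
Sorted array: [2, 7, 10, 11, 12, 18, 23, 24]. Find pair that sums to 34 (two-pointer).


Two pointers: lo=0, hi=7
Found pair: (10, 24) summing to 34


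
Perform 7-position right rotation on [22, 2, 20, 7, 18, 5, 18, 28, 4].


Right rotate by 7: [20, 7, 18, 5, 18, 28, 4, 22, 2]


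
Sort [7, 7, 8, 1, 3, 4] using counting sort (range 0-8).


Count array: [0, 1, 0, 1, 1, 0, 0, 2, 1]
Reconstruct: [1, 3, 4, 7, 7, 8]


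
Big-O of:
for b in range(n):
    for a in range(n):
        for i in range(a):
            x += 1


Per nesting level: O(n) * O(n) * O(n) [triangular over a] = O(n^3)
Complexity: O(n^3)


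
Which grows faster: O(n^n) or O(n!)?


factorial grows slower than n^n
O(n!) is asymptotically smaller; O(n^n) grows faster


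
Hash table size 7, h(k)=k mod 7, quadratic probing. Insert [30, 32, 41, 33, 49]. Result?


Insertions: 30->slot 2; 32->slot 4; 41->slot 6; 33->slot 5; 49->slot 0
Table: [49, None, 30, None, 32, 33, 41]


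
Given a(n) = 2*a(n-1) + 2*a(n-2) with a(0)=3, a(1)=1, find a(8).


Build bottom-up:
...a(6)=384, a(7)=1048, a(8)=2*1048+2*384=2864


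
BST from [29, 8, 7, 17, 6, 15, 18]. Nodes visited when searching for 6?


BST root = 29
Search for 6: compare at each node
Path: [29, 8, 7, 6]


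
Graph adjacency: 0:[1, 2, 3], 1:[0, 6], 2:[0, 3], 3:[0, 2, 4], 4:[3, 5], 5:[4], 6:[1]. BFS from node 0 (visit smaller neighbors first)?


BFS queue: start with [0]
Visit order: [0, 1, 2, 3, 6, 4, 5]


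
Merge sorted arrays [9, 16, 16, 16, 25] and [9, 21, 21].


Compare heads, take smaller each step.
Merged: [9, 9, 16, 16, 16, 21, 21, 25]


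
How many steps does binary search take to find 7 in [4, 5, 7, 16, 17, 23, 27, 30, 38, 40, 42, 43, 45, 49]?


Search for 7:
[0,13] mid=6 arr[6]=27
[0,5] mid=2 arr[2]=7
Total: 2 comparisons


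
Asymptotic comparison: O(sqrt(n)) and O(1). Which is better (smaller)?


constant grows slower than sublinear
O(1) is asymptotically smaller; O(sqrt(n)) grows faster


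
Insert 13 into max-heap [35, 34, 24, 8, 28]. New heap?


Append 13: [35, 34, 24, 8, 28, 13]
Bubble up: no swaps needed
Result: [35, 34, 24, 8, 28, 13]


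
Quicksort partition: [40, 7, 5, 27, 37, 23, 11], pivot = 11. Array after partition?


Elements <= 11 go left of pivot.
Result: [7, 5, 11, 27, 37, 23, 40], pivot at index 2


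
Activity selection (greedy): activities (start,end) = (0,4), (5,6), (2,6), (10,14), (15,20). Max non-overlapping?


Greedy: pick earliest-ending, then skip overlaps.
Selected (4 activities): [(0, 4), (5, 6), (10, 14), (15, 20)]


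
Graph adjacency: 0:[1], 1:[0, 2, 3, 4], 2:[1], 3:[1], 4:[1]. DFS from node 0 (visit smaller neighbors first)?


DFS stack-based: start with [0]
Visit order: [0, 1, 2, 3, 4]


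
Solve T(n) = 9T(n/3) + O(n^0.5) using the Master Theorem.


a=9, b=3, c=0.5. log_3(9)=2 > c=0.5. Case 1: O(n^log_b(a)) = O(n^2)
Complexity: O(n^2)


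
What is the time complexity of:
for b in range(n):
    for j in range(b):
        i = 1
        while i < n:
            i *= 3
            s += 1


Per nesting level: O(n) * O(n) [triangular over b] * O(log n) = O(n^2 log n)
Complexity: O(n^2 log n)


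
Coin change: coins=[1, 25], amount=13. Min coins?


dp[0]=0; dp[i]=1+min(dp[i-c] for c in coins)
...dp[8]=8, dp[9]=9, dp[10]=10, dp[11]=11, dp[12]=12, dp[13]=13
Minimum coins for 13 = 13


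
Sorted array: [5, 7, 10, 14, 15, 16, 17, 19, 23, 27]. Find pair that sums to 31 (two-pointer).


Two pointers: lo=0, hi=9
Found pair: (14, 17) summing to 31


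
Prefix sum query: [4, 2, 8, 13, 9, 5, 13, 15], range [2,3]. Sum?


Prefix sums: [0, 4, 6, 14, 27, 36, 41, 54, 69]
Sum[2..3] = prefix[4] - prefix[2] = 27 - 6 = 21


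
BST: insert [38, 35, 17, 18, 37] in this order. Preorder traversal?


Root = 38; build tree by BST insertion.
Preorder traversal: [38, 35, 17, 18, 37]


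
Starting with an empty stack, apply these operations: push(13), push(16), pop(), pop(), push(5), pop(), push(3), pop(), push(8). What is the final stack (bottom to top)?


push(13) -> [13]
push(16) -> [13, 16]
pop() returns 16 -> [13]
pop() returns 13 -> []
push(5) -> [5]
pop() returns 5 -> []
push(3) -> [3]
pop() returns 3 -> []
push(8) -> [8]
Final stack (bottom to top): [8]


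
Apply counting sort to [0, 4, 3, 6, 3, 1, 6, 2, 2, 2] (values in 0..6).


Count array: [1, 1, 3, 2, 1, 0, 2]
Reconstruct: [0, 1, 2, 2, 2, 3, 3, 4, 6, 6]


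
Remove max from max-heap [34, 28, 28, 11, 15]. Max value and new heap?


Max = 34
Replace root with last, heapify down
Resulting heap: [28, 15, 28, 11]


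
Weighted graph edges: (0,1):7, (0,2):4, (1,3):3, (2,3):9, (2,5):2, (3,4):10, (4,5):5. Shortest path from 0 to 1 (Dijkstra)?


Dijkstra from 0:
Distances: {0: 0, 1: 7, 2: 4, 3: 10, 4: 11, 5: 6}
Shortest distance to 1 = 7, path = [0, 1]


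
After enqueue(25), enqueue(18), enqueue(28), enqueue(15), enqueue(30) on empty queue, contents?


enqueue(25) -> [25]
enqueue(18) -> [25, 18]
enqueue(28) -> [25, 18, 28]
enqueue(15) -> [25, 18, 28, 15]
enqueue(30) -> [25, 18, 28, 15, 30]
Final queue (front to back): [25, 18, 28, 15, 30]


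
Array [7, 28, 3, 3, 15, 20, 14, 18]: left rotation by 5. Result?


Left rotate by 5: [20, 14, 18, 7, 28, 3, 3, 15]


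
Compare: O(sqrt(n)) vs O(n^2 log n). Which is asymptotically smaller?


sublinear grows slower than n^2 log n
O(sqrt(n)) is asymptotically smaller; O(n^2 log n) grows faster


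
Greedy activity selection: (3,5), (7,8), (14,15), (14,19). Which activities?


Greedy: pick earliest-ending, then skip overlaps.
Selected (3 activities): [(3, 5), (7, 8), (14, 15)]


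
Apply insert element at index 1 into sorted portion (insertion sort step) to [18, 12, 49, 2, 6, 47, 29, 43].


After one pass: [12, 18, 49, 2, 6, 47, 29, 43]


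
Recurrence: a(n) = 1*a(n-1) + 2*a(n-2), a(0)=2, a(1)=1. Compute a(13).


Build bottom-up:
...a(11)=2047, a(12)=4097, a(13)=1*4097+2*2047=8191


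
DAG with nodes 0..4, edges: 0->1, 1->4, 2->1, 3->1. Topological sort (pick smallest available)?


Kahn's algorithm, process smallest node first
Order: [0, 2, 3, 1, 4]


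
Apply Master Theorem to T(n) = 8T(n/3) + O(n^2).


a=8, b=3, c=2. log_3(8)=1.893 < c=2. Case 3: O(n^c) = O(n^2)
Complexity: O(n^2)


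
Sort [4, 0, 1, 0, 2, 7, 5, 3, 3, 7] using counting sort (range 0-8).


Count array: [2, 1, 1, 2, 1, 1, 0, 2, 0]
Reconstruct: [0, 0, 1, 2, 3, 3, 4, 5, 7, 7]


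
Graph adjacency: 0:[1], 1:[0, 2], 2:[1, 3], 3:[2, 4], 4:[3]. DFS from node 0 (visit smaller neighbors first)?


DFS stack-based: start with [0]
Visit order: [0, 1, 2, 3, 4]


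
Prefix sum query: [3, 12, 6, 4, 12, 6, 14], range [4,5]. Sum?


Prefix sums: [0, 3, 15, 21, 25, 37, 43, 57]
Sum[4..5] = prefix[6] - prefix[4] = 43 - 25 = 18


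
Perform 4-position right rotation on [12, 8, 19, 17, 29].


Right rotate by 4: [8, 19, 17, 29, 12]


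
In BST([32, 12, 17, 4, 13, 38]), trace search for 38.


BST root = 32
Search for 38: compare at each node
Path: [32, 38]


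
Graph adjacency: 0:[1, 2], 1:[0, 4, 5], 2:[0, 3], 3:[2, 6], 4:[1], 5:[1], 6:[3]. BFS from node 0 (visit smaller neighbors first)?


BFS queue: start with [0]
Visit order: [0, 1, 2, 4, 5, 3, 6]


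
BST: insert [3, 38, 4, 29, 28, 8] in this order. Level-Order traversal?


Root = 3; build tree by BST insertion.
Level-Order traversal: [3, 38, 4, 29, 28, 8]


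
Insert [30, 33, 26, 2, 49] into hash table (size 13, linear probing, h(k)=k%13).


Insertions: 30->slot 4; 33->slot 7; 26->slot 0; 2->slot 2; 49->slot 10
Table: [26, None, 2, None, 30, None, None, 33, None, None, 49, None, None]


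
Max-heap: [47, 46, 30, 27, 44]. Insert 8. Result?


Append 8: [47, 46, 30, 27, 44, 8]
Bubble up: no swaps needed
Result: [47, 46, 30, 27, 44, 8]


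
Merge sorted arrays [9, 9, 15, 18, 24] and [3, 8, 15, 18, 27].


Compare heads, take smaller each step.
Merged: [3, 8, 9, 9, 15, 15, 18, 18, 24, 27]


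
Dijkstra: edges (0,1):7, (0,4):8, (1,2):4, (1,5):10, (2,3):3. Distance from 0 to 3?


Dijkstra from 0:
Distances: {0: 0, 1: 7, 2: 11, 3: 14, 4: 8, 5: 17}
Shortest distance to 3 = 14, path = [0, 1, 2, 3]


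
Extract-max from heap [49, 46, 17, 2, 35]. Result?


Max = 49
Replace root with last, heapify down
Resulting heap: [46, 35, 17, 2]


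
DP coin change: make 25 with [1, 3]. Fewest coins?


dp[0]=0; dp[i]=1+min(dp[i-c] for c in coins)
...dp[20]=8, dp[21]=7, dp[22]=8, dp[23]=9, dp[24]=8, dp[25]=9
Minimum coins for 25 = 9


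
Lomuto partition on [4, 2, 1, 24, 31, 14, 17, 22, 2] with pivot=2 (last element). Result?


Elements <= 2 go left of pivot.
Result: [2, 1, 2, 24, 31, 14, 17, 22, 4], pivot at index 2


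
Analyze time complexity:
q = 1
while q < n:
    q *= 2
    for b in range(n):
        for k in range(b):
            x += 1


Per nesting level: O(log n) * O(n) * O(n) [triangular over b] = O(n^2 log n)
Complexity: O(n^2 log n)


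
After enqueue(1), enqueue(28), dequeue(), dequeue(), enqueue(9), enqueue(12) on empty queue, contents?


enqueue(1) -> [1]
enqueue(28) -> [1, 28]
dequeue() returns 1 -> [28]
dequeue() returns 28 -> []
enqueue(9) -> [9]
enqueue(12) -> [9, 12]
Final queue (front to back): [9, 12]


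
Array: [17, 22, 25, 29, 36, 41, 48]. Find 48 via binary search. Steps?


Search for 48:
[0,6] mid=3 arr[3]=29
[4,6] mid=5 arr[5]=41
[6,6] mid=6 arr[6]=48
Total: 3 comparisons


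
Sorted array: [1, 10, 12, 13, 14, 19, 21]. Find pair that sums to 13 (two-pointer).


Two pointers: lo=0, hi=6
Found pair: (1, 12) summing to 13


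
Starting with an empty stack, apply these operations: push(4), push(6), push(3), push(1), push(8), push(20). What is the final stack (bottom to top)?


push(4) -> [4]
push(6) -> [4, 6]
push(3) -> [4, 6, 3]
push(1) -> [4, 6, 3, 1]
push(8) -> [4, 6, 3, 1, 8]
push(20) -> [4, 6, 3, 1, 8, 20]
Final stack (bottom to top): [4, 6, 3, 1, 8, 20]


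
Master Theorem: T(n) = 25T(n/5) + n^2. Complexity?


a=25, b=5, c=2. log_5(25)=2 = c=2. Case 2: O(n^c log n) = O(n^2 log n)
Complexity: O(n^2 log n)


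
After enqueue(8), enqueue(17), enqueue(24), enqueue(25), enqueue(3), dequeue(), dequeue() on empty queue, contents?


enqueue(8) -> [8]
enqueue(17) -> [8, 17]
enqueue(24) -> [8, 17, 24]
enqueue(25) -> [8, 17, 24, 25]
enqueue(3) -> [8, 17, 24, 25, 3]
dequeue() returns 8 -> [17, 24, 25, 3]
dequeue() returns 17 -> [24, 25, 3]
Final queue (front to back): [24, 25, 3]


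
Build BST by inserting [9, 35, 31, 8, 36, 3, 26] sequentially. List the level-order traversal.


Root = 9; build tree by BST insertion.
Level-Order traversal: [9, 8, 35, 3, 31, 36, 26]


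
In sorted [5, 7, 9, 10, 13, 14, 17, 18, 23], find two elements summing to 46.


Two pointers: lo=0, hi=8
No pair sums to 46


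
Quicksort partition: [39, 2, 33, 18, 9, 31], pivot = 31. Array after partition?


Elements <= 31 go left of pivot.
Result: [2, 18, 9, 31, 33, 39], pivot at index 3


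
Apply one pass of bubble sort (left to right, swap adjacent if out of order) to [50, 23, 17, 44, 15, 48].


After one pass: [23, 17, 44, 15, 48, 50]


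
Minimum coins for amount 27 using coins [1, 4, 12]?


dp[0]=0; dp[i]=1+min(dp[i-c] for c in coins)
...dp[22]=5, dp[23]=6, dp[24]=2, dp[25]=3, dp[26]=4, dp[27]=5
Minimum coins for 27 = 5


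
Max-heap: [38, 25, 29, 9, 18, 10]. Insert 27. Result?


Append 27: [38, 25, 29, 9, 18, 10, 27]
Bubble up: no swaps needed
Result: [38, 25, 29, 9, 18, 10, 27]


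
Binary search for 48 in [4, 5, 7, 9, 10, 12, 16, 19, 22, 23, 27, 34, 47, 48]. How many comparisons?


Search for 48:
[0,13] mid=6 arr[6]=16
[7,13] mid=10 arr[10]=27
[11,13] mid=12 arr[12]=47
[13,13] mid=13 arr[13]=48
Total: 4 comparisons


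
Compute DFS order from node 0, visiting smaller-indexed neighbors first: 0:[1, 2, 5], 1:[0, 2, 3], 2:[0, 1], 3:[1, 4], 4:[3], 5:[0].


DFS stack-based: start with [0]
Visit order: [0, 1, 2, 3, 4, 5]


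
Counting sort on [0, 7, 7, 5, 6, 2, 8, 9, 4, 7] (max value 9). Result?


Count array: [1, 0, 1, 0, 1, 1, 1, 3, 1, 1]
Reconstruct: [0, 2, 4, 5, 6, 7, 7, 7, 8, 9]


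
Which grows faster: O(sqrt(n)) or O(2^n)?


sublinear grows slower than exponential
O(sqrt(n)) is asymptotically smaller; O(2^n) grows faster


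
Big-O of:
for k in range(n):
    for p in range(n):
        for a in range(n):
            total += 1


Per nesting level: O(n) * O(n) * O(n) = O(n^3)
Complexity: O(n^3)


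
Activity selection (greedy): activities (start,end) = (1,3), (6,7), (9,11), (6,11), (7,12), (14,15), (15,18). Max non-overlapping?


Greedy: pick earliest-ending, then skip overlaps.
Selected (5 activities): [(1, 3), (6, 7), (9, 11), (14, 15), (15, 18)]


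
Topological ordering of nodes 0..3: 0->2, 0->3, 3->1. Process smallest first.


Kahn's algorithm, process smallest node first
Order: [0, 2, 3, 1]


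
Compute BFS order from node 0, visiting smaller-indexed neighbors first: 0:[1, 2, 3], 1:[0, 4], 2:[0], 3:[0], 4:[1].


BFS queue: start with [0]
Visit order: [0, 1, 2, 3, 4]


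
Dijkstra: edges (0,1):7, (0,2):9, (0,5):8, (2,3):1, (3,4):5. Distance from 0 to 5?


Dijkstra from 0:
Distances: {0: 0, 1: 7, 2: 9, 3: 10, 4: 15, 5: 8}
Shortest distance to 5 = 8, path = [0, 5]


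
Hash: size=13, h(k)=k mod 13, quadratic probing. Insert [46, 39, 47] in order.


Insertions: 46->slot 7; 39->slot 0; 47->slot 8
Table: [39, None, None, None, None, None, None, 46, 47, None, None, None, None]


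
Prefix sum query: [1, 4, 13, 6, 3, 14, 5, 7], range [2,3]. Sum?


Prefix sums: [0, 1, 5, 18, 24, 27, 41, 46, 53]
Sum[2..3] = prefix[4] - prefix[2] = 24 - 5 = 19


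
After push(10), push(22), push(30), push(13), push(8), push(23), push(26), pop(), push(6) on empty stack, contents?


push(10) -> [10]
push(22) -> [10, 22]
push(30) -> [10, 22, 30]
push(13) -> [10, 22, 30, 13]
push(8) -> [10, 22, 30, 13, 8]
push(23) -> [10, 22, 30, 13, 8, 23]
push(26) -> [10, 22, 30, 13, 8, 23, 26]
pop() returns 26 -> [10, 22, 30, 13, 8, 23]
push(6) -> [10, 22, 30, 13, 8, 23, 6]
Final stack (bottom to top): [10, 22, 30, 13, 8, 23, 6]


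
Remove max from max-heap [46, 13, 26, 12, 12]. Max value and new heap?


Max = 46
Replace root with last, heapify down
Resulting heap: [26, 13, 12, 12]


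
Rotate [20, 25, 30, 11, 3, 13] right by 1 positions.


Right rotate by 1: [13, 20, 25, 30, 11, 3]


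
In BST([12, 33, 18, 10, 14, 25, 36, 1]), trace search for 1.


BST root = 12
Search for 1: compare at each node
Path: [12, 10, 1]


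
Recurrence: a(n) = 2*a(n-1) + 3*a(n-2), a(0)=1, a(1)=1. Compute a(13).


Build bottom-up:
...a(11)=88573, a(12)=265721, a(13)=2*265721+3*88573=797161


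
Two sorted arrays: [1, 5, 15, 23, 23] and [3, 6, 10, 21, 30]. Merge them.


Compare heads, take smaller each step.
Merged: [1, 3, 5, 6, 10, 15, 21, 23, 23, 30]
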